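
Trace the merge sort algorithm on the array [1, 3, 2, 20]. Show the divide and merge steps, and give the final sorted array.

Merge sort trace:

Split: [1, 3, 2, 20] -> [1, 3] and [2, 20]
  Split: [1, 3] -> [1] and [3]
  Merge: [1] + [3] -> [1, 3]
  Split: [2, 20] -> [2] and [20]
  Merge: [2] + [20] -> [2, 20]
Merge: [1, 3] + [2, 20] -> [1, 2, 3, 20]

Final sorted array: [1, 2, 3, 20]

The merge sort proceeds by recursively splitting the array and merging sorted halves.
After all merges, the sorted array is [1, 2, 3, 20].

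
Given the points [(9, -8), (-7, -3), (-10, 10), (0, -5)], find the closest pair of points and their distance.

Computing all pairwise distances among 4 points:

d((9, -8), (-7, -3)) = 16.7631
d((9, -8), (-10, 10)) = 26.1725
d((9, -8), (0, -5)) = 9.4868
d((-7, -3), (-10, 10)) = 13.3417
d((-7, -3), (0, -5)) = 7.2801 <-- minimum
d((-10, 10), (0, -5)) = 18.0278

Closest pair: (-7, -3) and (0, -5) with distance 7.2801

The closest pair is (-7, -3) and (0, -5) with Euclidean distance 7.2801. For 4 points, brute-force pairwise comparison is shown above. For large n, the divide-and-conquer algorithm (sort by x, recurse on halves, check the dividing strip) achieves O(n log n).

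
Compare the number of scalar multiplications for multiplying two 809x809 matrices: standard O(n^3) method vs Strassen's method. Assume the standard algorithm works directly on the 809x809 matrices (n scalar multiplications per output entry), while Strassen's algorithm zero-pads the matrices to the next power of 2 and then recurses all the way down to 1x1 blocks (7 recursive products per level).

Matrix multiplication for 809x809 matrices:

Strassen's algorithm requires power-of-2 dimensions. Pad 809x809 to 1024x1024 (next power of 2).

Standard algorithm: 809^3 = 529475129 multiplications
Strassen's algorithm: 7^(log2(1024)) = 7^10 = 282475249 multiplications
Savings: 529475129 - 282475249 = 246999880 multiplications

Standard: 529475129 multiplications (809^3). Strassen: 282475249 multiplications (7^10, after padding to 1024x1024). Strassen reduces 8 recursive multiplications to 7 at each level.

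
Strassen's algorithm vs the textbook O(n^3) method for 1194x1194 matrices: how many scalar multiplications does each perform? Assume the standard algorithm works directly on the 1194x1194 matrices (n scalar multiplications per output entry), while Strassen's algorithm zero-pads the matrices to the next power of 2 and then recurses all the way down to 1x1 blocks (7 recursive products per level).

Matrix multiplication for 1194x1194 matrices:

Strassen's algorithm requires power-of-2 dimensions. Pad 1194x1194 to 2048x2048 (next power of 2).

Standard algorithm: 1194^3 = 1702209384 multiplications
Strassen's algorithm: 7^(log2(2048)) = 7^11 = 1977326743 multiplications
Difference: 1702209384 - 1977326743 = -275117359 (Strassen uses MORE here due to padding overhead — for small or just-over-power-of-2 n, padding can outweigh the per-level savings)

Standard: 1702209384 multiplications (1194^3). Strassen: 1977326743 multiplications (7^11, after padding to 2048x2048). Strassen reduces 8 recursive multiplications to 7 at each level.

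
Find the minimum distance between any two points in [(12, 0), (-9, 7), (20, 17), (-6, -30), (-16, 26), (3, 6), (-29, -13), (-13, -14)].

Computing all pairwise distances among 8 points:

d((12, 0), (-9, 7)) = 22.1359
d((12, 0), (20, 17)) = 18.7883
d((12, 0), (-6, -30)) = 34.9857
d((12, 0), (-16, 26)) = 38.2099
d((12, 0), (3, 6)) = 10.8167 <-- minimum
d((12, 0), (-29, -13)) = 43.0116
d((12, 0), (-13, -14)) = 28.6531
d((-9, 7), (20, 17)) = 30.6757
d((-9, 7), (-6, -30)) = 37.1214
d((-9, 7), (-16, 26)) = 20.2485
d((-9, 7), (3, 6)) = 12.0416
d((-9, 7), (-29, -13)) = 28.2843
d((-9, 7), (-13, -14)) = 21.3776
d((20, 17), (-6, -30)) = 53.7122
d((20, 17), (-16, 26)) = 37.108
d((20, 17), (3, 6)) = 20.2485
d((20, 17), (-29, -13)) = 57.4543
d((20, 17), (-13, -14)) = 45.2769
d((-6, -30), (-16, 26)) = 56.8859
d((-6, -30), (3, 6)) = 37.108
d((-6, -30), (-29, -13)) = 28.6007
d((-6, -30), (-13, -14)) = 17.4642
d((-16, 26), (3, 6)) = 27.5862
d((-16, 26), (-29, -13)) = 41.1096
d((-16, 26), (-13, -14)) = 40.1123
d((3, 6), (-29, -13)) = 37.2156
d((3, 6), (-13, -14)) = 25.6125
d((-29, -13), (-13, -14)) = 16.0312

Closest pair: (12, 0) and (3, 6) with distance 10.8167

The closest pair is (12, 0) and (3, 6) with Euclidean distance 10.8167. For 8 points, brute-force pairwise comparison is shown above. For large n, the divide-and-conquer algorithm (sort by x, recurse on halves, check the dividing strip) achieves O(n log n).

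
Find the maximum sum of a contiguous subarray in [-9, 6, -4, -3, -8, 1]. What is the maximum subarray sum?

Using Kadane's algorithm on [-9, 6, -4, -3, -8, 1]:

Scanning through the array:
Position 1 (value 6): max_ending_here = 6, max_so_far = 6
Position 2 (value -4): max_ending_here = 2, max_so_far = 6
Position 3 (value -3): max_ending_here = -1, max_so_far = 6
Position 4 (value -8): max_ending_here = -8, max_so_far = 6
Position 5 (value 1): max_ending_here = 1, max_so_far = 6

Maximum subarray: [6]
Maximum sum: 6

The maximum subarray is [6] with sum 6. This subarray runs from index 1 to index 1.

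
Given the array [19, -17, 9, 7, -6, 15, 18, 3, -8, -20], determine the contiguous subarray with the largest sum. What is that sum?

Using Kadane's algorithm on [19, -17, 9, 7, -6, 15, 18, 3, -8, -20]:

Scanning through the array:
Position 1 (value -17): max_ending_here = 2, max_so_far = 19
Position 2 (value 9): max_ending_here = 11, max_so_far = 19
Position 3 (value 7): max_ending_here = 18, max_so_far = 19
Position 4 (value -6): max_ending_here = 12, max_so_far = 19
Position 5 (value 15): max_ending_here = 27, max_so_far = 27
Position 6 (value 18): max_ending_here = 45, max_so_far = 45
Position 7 (value 3): max_ending_here = 48, max_so_far = 48
Position 8 (value -8): max_ending_here = 40, max_so_far = 48
Position 9 (value -20): max_ending_here = 20, max_so_far = 48

Maximum subarray: [19, -17, 9, 7, -6, 15, 18, 3]
Maximum sum: 48

The maximum subarray is [19, -17, 9, 7, -6, 15, 18, 3] with sum 48. This subarray runs from index 0 to index 7.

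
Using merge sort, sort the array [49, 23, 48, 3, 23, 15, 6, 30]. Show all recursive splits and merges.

Merge sort trace:

Split: [49, 23, 48, 3, 23, 15, 6, 30] -> [49, 23, 48, 3] and [23, 15, 6, 30]
  Split: [49, 23, 48, 3] -> [49, 23] and [48, 3]
    Split: [49, 23] -> [49] and [23]
    Merge: [49] + [23] -> [23, 49]
    Split: [48, 3] -> [48] and [3]
    Merge: [48] + [3] -> [3, 48]
  Merge: [23, 49] + [3, 48] -> [3, 23, 48, 49]
  Split: [23, 15, 6, 30] -> [23, 15] and [6, 30]
    Split: [23, 15] -> [23] and [15]
    Merge: [23] + [15] -> [15, 23]
    Split: [6, 30] -> [6] and [30]
    Merge: [6] + [30] -> [6, 30]
  Merge: [15, 23] + [6, 30] -> [6, 15, 23, 30]
Merge: [3, 23, 48, 49] + [6, 15, 23, 30] -> [3, 6, 15, 23, 23, 30, 48, 49]

Final sorted array: [3, 6, 15, 23, 23, 30, 48, 49]

The merge sort proceeds by recursively splitting the array and merging sorted halves.
After all merges, the sorted array is [3, 6, 15, 23, 23, 30, 48, 49].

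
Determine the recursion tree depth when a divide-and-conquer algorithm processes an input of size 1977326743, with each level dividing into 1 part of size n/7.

For divide and conquer with division factor 7:

Problem sizes at each level:
Level 0: 1977326743
Level 1: 282475249
Level 2: 40353607
Level 3: 5764801
Level 4: 823543
Level 5: 117649
Level 6: 16807
Level 7: 2401
Level 8: 343
Level 9: 49
Level 10: 7
Level 11: 1

The root is level 0 and the size-1 base case is level 11 (the tree spans levels 0 through 11, i.e. 12 levels counting the root), so the depth is the number of divisions: log_7(1977326743) = 11

The recursion tree depth is log_7(1977326743) = 11. At each level, the problem size is divided by 7, so it takes 11 divisions to reduce to a base case of size 1. The algorithm makes 1 recursive call at each level.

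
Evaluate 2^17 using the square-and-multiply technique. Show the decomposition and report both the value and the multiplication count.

Computing 2^17 by squaring (build up from 2^1; each line after the first costs one multiplication):

2^1 = 2
2^2 = (2^1)^2 = 2^2 = 4
2^4 = (2^2)^2 = 4^2 = 16
2^8 = (2^4)^2 = 16^2 = 256
2^16 = (2^8)^2 = 256^2 = 65536
2^17 = 2 * 2^16 = 2 * 65536 = 131072

Result: 131072
Multiplications needed: 5 (5 lines after 2^1)

2^17 = 131072. Using exponentiation by squaring, this requires 5 multiplications. The key idea: if the exponent is even, square the half-power; if odd, multiply by the base once.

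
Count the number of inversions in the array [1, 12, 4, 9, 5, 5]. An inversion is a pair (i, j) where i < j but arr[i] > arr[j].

Finding inversions in [1, 12, 4, 9, 5, 5]:

(1, 2): arr[1]=12 > arr[2]=4
(1, 3): arr[1]=12 > arr[3]=9
(1, 4): arr[1]=12 > arr[4]=5
(1, 5): arr[1]=12 > arr[5]=5
(3, 4): arr[3]=9 > arr[4]=5
(3, 5): arr[3]=9 > arr[5]=5

Total inversions: 6

The array has 6 inversion(s): (1,2), (1,3), (1,4), (1,5), (3,4), (3,5). Each pair (i,j) satisfies i < j and arr[i] > arr[j].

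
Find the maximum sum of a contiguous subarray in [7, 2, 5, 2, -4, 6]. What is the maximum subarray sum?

Using Kadane's algorithm on [7, 2, 5, 2, -4, 6]:

Scanning through the array:
Position 1 (value 2): max_ending_here = 9, max_so_far = 9
Position 2 (value 5): max_ending_here = 14, max_so_far = 14
Position 3 (value 2): max_ending_here = 16, max_so_far = 16
Position 4 (value -4): max_ending_here = 12, max_so_far = 16
Position 5 (value 6): max_ending_here = 18, max_so_far = 18

Maximum subarray: [7, 2, 5, 2, -4, 6]
Maximum sum: 18

The maximum subarray is [7, 2, 5, 2, -4, 6] with sum 18. This subarray runs from index 0 to index 5.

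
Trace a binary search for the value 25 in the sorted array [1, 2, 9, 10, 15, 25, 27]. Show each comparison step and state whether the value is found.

Binary search for 25 in [1, 2, 9, 10, 15, 25, 27]:

lo=0, hi=6, mid=3, arr[mid]=10 -> 10 < 25, search right half
lo=4, hi=6, mid=5, arr[mid]=25 -> Found target at index 5!

Binary search finds 25 at index 5 after 2 comparisons. The search repeatedly halves the search space by comparing with the middle element.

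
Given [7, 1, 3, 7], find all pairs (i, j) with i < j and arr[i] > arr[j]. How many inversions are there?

Finding inversions in [7, 1, 3, 7]:

(0, 1): arr[0]=7 > arr[1]=1
(0, 2): arr[0]=7 > arr[2]=3

Total inversions: 2

The array has 2 inversion(s): (0,1), (0,2). Each pair (i,j) satisfies i < j and arr[i] > arr[j].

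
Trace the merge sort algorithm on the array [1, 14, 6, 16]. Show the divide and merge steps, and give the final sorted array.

Merge sort trace:

Split: [1, 14, 6, 16] -> [1, 14] and [6, 16]
  Split: [1, 14] -> [1] and [14]
  Merge: [1] + [14] -> [1, 14]
  Split: [6, 16] -> [6] and [16]
  Merge: [6] + [16] -> [6, 16]
Merge: [1, 14] + [6, 16] -> [1, 6, 14, 16]

Final sorted array: [1, 6, 14, 16]

The merge sort proceeds by recursively splitting the array and merging sorted halves.
After all merges, the sorted array is [1, 6, 14, 16].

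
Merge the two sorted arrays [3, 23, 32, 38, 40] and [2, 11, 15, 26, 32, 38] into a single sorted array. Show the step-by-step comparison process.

Merging process:

Compare 3 vs 2: take 2 from right. Merged: [2]
Compare 3 vs 11: take 3 from left. Merged: [2, 3]
Compare 23 vs 11: take 11 from right. Merged: [2, 3, 11]
Compare 23 vs 15: take 15 from right. Merged: [2, 3, 11, 15]
Compare 23 vs 26: take 23 from left. Merged: [2, 3, 11, 15, 23]
Compare 32 vs 26: take 26 from right. Merged: [2, 3, 11, 15, 23, 26]
Compare 32 vs 32: take 32 from left. Merged: [2, 3, 11, 15, 23, 26, 32]
Compare 38 vs 32: take 32 from right. Merged: [2, 3, 11, 15, 23, 26, 32, 32]
Compare 38 vs 38: take 38 from left. Merged: [2, 3, 11, 15, 23, 26, 32, 32, 38]
Compare 40 vs 38: take 38 from right. Merged: [2, 3, 11, 15, 23, 26, 32, 32, 38, 38]
Append remaining from left: [40]. Merged: [2, 3, 11, 15, 23, 26, 32, 32, 38, 38, 40]

Final merged array: [2, 3, 11, 15, 23, 26, 32, 32, 38, 38, 40]
Total comparisons: 10

The merged array is [2, 3, 11, 15, 23, 26, 32, 32, 38, 38, 40], requiring 10 comparisons. The merge step runs in O(n) time where n is the total number of elements.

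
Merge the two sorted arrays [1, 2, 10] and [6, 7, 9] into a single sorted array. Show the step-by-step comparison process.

Merging process:

Compare 1 vs 6: take 1 from left. Merged: [1]
Compare 2 vs 6: take 2 from left. Merged: [1, 2]
Compare 10 vs 6: take 6 from right. Merged: [1, 2, 6]
Compare 10 vs 7: take 7 from right. Merged: [1, 2, 6, 7]
Compare 10 vs 9: take 9 from right. Merged: [1, 2, 6, 7, 9]
Append remaining from left: [10]. Merged: [1, 2, 6, 7, 9, 10]

Final merged array: [1, 2, 6, 7, 9, 10]
Total comparisons: 5

The merged array is [1, 2, 6, 7, 9, 10], requiring 5 comparisons. The merge step runs in O(n) time where n is the total number of elements.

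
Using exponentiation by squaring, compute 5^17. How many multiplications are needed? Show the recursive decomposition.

Computing 5^17 by squaring (build up from 5^1; each line after the first costs one multiplication):

5^1 = 5
5^2 = (5^1)^2 = 5^2 = 25
5^4 = (5^2)^2 = 25^2 = 625
5^8 = (5^4)^2 = 625^2 = 390625
5^16 = (5^8)^2 = 390625^2 = 152587890625
5^17 = 5 * 5^16 = 5 * 152587890625 = 762939453125

Result: 762939453125
Multiplications needed: 5 (5 lines after 5^1)

5^17 = 762939453125. Using exponentiation by squaring, this requires 5 multiplications. The key idea: if the exponent is even, square the half-power; if odd, multiply by the base once.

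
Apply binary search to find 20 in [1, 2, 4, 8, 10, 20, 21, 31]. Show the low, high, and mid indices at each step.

Binary search for 20 in [1, 2, 4, 8, 10, 20, 21, 31]:

lo=0, hi=7, mid=3, arr[mid]=8 -> 8 < 20, search right half
lo=4, hi=7, mid=5, arr[mid]=20 -> Found target at index 5!

Binary search finds 20 at index 5 after 2 comparisons. The search repeatedly halves the search space by comparing with the middle element.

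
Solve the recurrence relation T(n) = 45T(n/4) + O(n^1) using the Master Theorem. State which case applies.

Master Theorem for T(n) = 45T(n/4) + O(n^1):

a = 45, b = 4, c = 1
log_b(a) = log_4(45) = 2.7459

Case 1: c = 1 < log_4(45) = 2.7459
T(n) = O(n^(log_4 45))

For T(n) = 45T(n/4) + O(n^1): log_4(45) = 2.7459. This is Case 1 of the Master Theorem (c < log_b(a), work dominated by leaves), giving O(n^(log_4 45)).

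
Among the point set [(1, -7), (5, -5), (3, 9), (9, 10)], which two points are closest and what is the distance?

Computing all pairwise distances among 4 points:

d((1, -7), (5, -5)) = 4.4721 <-- minimum
d((1, -7), (3, 9)) = 16.1245
d((1, -7), (9, 10)) = 18.7883
d((5, -5), (3, 9)) = 14.1421
d((5, -5), (9, 10)) = 15.5242
d((3, 9), (9, 10)) = 6.0828

Closest pair: (1, -7) and (5, -5) with distance 4.4721

The closest pair is (1, -7) and (5, -5) with Euclidean distance 4.4721. For 4 points, brute-force pairwise comparison is shown above. For large n, the divide-and-conquer algorithm (sort by x, recurse on halves, check the dividing strip) achieves O(n log n).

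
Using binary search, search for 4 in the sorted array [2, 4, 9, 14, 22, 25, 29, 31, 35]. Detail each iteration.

Binary search for 4 in [2, 4, 9, 14, 22, 25, 29, 31, 35]:

lo=0, hi=8, mid=4, arr[mid]=22 -> 22 > 4, search left half
lo=0, hi=3, mid=1, arr[mid]=4 -> Found target at index 1!

Binary search finds 4 at index 1 after 2 comparisons. The search repeatedly halves the search space by comparing with the middle element.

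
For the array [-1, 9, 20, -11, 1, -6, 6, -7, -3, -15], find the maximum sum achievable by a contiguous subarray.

Using Kadane's algorithm on [-1, 9, 20, -11, 1, -6, 6, -7, -3, -15]:

Scanning through the array:
Position 1 (value 9): max_ending_here = 9, max_so_far = 9
Position 2 (value 20): max_ending_here = 29, max_so_far = 29
Position 3 (value -11): max_ending_here = 18, max_so_far = 29
Position 4 (value 1): max_ending_here = 19, max_so_far = 29
Position 5 (value -6): max_ending_here = 13, max_so_far = 29
Position 6 (value 6): max_ending_here = 19, max_so_far = 29
Position 7 (value -7): max_ending_here = 12, max_so_far = 29
Position 8 (value -3): max_ending_here = 9, max_so_far = 29
Position 9 (value -15): max_ending_here = -6, max_so_far = 29

Maximum subarray: [9, 20]
Maximum sum: 29

The maximum subarray is [9, 20] with sum 29. This subarray runs from index 1 to index 2.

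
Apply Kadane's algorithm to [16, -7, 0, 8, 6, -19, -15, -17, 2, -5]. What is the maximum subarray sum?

Using Kadane's algorithm on [16, -7, 0, 8, 6, -19, -15, -17, 2, -5]:

Scanning through the array:
Position 1 (value -7): max_ending_here = 9, max_so_far = 16
Position 2 (value 0): max_ending_here = 9, max_so_far = 16
Position 3 (value 8): max_ending_here = 17, max_so_far = 17
Position 4 (value 6): max_ending_here = 23, max_so_far = 23
Position 5 (value -19): max_ending_here = 4, max_so_far = 23
Position 6 (value -15): max_ending_here = -11, max_so_far = 23
Position 7 (value -17): max_ending_here = -17, max_so_far = 23
Position 8 (value 2): max_ending_here = 2, max_so_far = 23
Position 9 (value -5): max_ending_here = -3, max_so_far = 23

Maximum subarray: [16, -7, 0, 8, 6]
Maximum sum: 23

The maximum subarray is [16, -7, 0, 8, 6] with sum 23. This subarray runs from index 0 to index 4.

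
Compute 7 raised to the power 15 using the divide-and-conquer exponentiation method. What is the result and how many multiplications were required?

Computing 7^15 by squaring (build up from 7^1; each line after the first costs one multiplication):

7^1 = 7
7^2 = (7^1)^2 = 7^2 = 49
7^3 = 7 * 7^2 = 7 * 49 = 343
7^6 = (7^3)^2 = 343^2 = 117649
7^7 = 7 * 7^6 = 7 * 117649 = 823543
7^14 = (7^7)^2 = 823543^2 = 678223072849
7^15 = 7 * 7^14 = 7 * 678223072849 = 4747561509943

Result: 4747561509943
Multiplications needed: 6 (6 lines after 7^1)

7^15 = 4747561509943. Using exponentiation by squaring, this requires 6 multiplications. The key idea: if the exponent is even, square the half-power; if odd, multiply by the base once.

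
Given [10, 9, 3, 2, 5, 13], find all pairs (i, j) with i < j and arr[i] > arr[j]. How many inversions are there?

Finding inversions in [10, 9, 3, 2, 5, 13]:

(0, 1): arr[0]=10 > arr[1]=9
(0, 2): arr[0]=10 > arr[2]=3
(0, 3): arr[0]=10 > arr[3]=2
(0, 4): arr[0]=10 > arr[4]=5
(1, 2): arr[1]=9 > arr[2]=3
(1, 3): arr[1]=9 > arr[3]=2
(1, 4): arr[1]=9 > arr[4]=5
(2, 3): arr[2]=3 > arr[3]=2

Total inversions: 8

The array has 8 inversion(s): (0,1), (0,2), (0,3), (0,4), (1,2), (1,3), (1,4), (2,3). Each pair (i,j) satisfies i < j and arr[i] > arr[j].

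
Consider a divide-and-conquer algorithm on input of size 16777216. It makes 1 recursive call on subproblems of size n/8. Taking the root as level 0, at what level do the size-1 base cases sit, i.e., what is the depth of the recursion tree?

For divide and conquer with division factor 8:

Problem sizes at each level:
Level 0: 16777216
Level 1: 2097152
Level 2: 262144
Level 3: 32768
Level 4: 4096
Level 5: 512
Level 6: 64
Level 7: 8
Level 8: 1

The root is level 0 and the size-1 base case is level 8 (the tree spans levels 0 through 8, i.e. 9 levels counting the root), so the depth is the number of divisions: log_8(16777216) = 8

The recursion tree depth is log_8(16777216) = 8. At each level, the problem size is divided by 8, so it takes 8 divisions to reduce to a base case of size 1. The algorithm makes 1 recursive call at each level.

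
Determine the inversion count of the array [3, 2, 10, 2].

Finding inversions in [3, 2, 10, 2]:

(0, 1): arr[0]=3 > arr[1]=2
(0, 3): arr[0]=3 > arr[3]=2
(2, 3): arr[2]=10 > arr[3]=2

Total inversions: 3

The array has 3 inversion(s): (0,1), (0,3), (2,3). Each pair (i,j) satisfies i < j and arr[i] > arr[j].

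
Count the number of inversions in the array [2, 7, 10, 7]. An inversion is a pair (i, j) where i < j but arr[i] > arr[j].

Finding inversions in [2, 7, 10, 7]:

(2, 3): arr[2]=10 > arr[3]=7

Total inversions: 1

The array has 1 inversion(s): (2,3). Each pair (i,j) satisfies i < j and arr[i] > arr[j].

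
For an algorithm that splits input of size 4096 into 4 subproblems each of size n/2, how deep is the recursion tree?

For divide and conquer with division factor 2:

Problem sizes at each level:
Level 0: 4096
Level 1: 2048
Level 2: 1024
Level 3: 512
Level 4: 256
Level 5: 128
Level 6: 64
Level 7: 32
Level 8: 16
Level 9: 8
Level 10: 4
Level 11: 2
Level 12: 1

The root is level 0 and the size-1 base case is level 12 (the tree spans levels 0 through 12, i.e. 13 levels counting the root), so the depth is the number of divisions: log_2(4096) = 12

The recursion tree depth is log_2(4096) = 12. At each level, the problem size is divided by 2, so it takes 12 divisions to reduce to a base case of size 1. The algorithm makes 4 recursive calls at each level.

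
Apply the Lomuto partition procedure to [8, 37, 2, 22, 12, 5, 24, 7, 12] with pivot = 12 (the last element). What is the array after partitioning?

Lomuto partition with pivot = 12:

Initial array: [8, 37, 2, 22, 12, 5, 24, 7, 12]

arr[0]=8 <= 12: swap with position 0, array becomes [8, 37, 2, 22, 12, 5, 24, 7, 12]
arr[1]=37 > 12: no swap
arr[2]=2 <= 12: swap with position 1, array becomes [8, 2, 37, 22, 12, 5, 24, 7, 12]
arr[3]=22 > 12: no swap
arr[4]=12 <= 12: swap with position 2, array becomes [8, 2, 12, 22, 37, 5, 24, 7, 12]
arr[5]=5 <= 12: swap with position 3, array becomes [8, 2, 12, 5, 37, 22, 24, 7, 12]
arr[6]=24 > 12: no swap
arr[7]=7 <= 12: swap with position 4, array becomes [8, 2, 12, 5, 7, 22, 24, 37, 12]

Place pivot at position 5: [8, 2, 12, 5, 7, 12, 24, 37, 22]
Pivot position: 5

After partitioning with pivot 12, the array becomes [8, 2, 12, 5, 7, 12, 24, 37, 22]. The pivot is placed at index 5. All elements to the left of the pivot are <= 12, and all elements to the right are > 12.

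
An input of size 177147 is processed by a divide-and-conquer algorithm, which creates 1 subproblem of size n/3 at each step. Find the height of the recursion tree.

For divide and conquer with division factor 3:

Problem sizes at each level:
Level 0: 177147
Level 1: 59049
Level 2: 19683
Level 3: 6561
Level 4: 2187
Level 5: 729
Level 6: 243
Level 7: 81
Level 8: 27
Level 9: 9
Level 10: 3
Level 11: 1

The root is level 0 and the size-1 base case is level 11 (the tree spans levels 0 through 11, i.e. 12 levels counting the root), so the depth is the number of divisions: log_3(177147) = 11

The recursion tree depth is log_3(177147) = 11. At each level, the problem size is divided by 3, so it takes 11 divisions to reduce to a base case of size 1. The algorithm makes 1 recursive call at each level.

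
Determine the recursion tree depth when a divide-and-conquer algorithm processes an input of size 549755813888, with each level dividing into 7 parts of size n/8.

For divide and conquer with division factor 8:

Problem sizes at each level:
Level 0: 549755813888
Level 1: 68719476736
Level 2: 8589934592
Level 3: 1073741824
Level 4: 134217728
Level 5: 16777216
Level 6: 2097152
Level 7: 262144
Level 8: 32768
Level 9: 4096
Level 10: 512
Level 11: 64
Level 12: 8
Level 13: 1

The root is level 0 and the size-1 base case is level 13 (the tree spans levels 0 through 13, i.e. 14 levels counting the root), so the depth is the number of divisions: log_8(549755813888) = 13

The recursion tree depth is log_8(549755813888) = 13. At each level, the problem size is divided by 8, so it takes 13 divisions to reduce to a base case of size 1. The algorithm makes 7 recursive calls at each level.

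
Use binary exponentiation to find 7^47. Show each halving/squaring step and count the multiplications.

Computing 7^47 by squaring (build up from 7^1; each line after the first costs one multiplication):

7^1 = 7
7^2 = (7^1)^2 = 7^2 = 49
7^4 = (7^2)^2 = 49^2 = 2401
7^5 = 7 * 7^4 = 7 * 2401 = 16807
7^10 = (7^5)^2 = 16807^2 = 282475249
7^11 = 7 * 7^10 = 7 * 282475249 = 1977326743
7^22 = (7^11)^2 = 1977326743^2 = 3909821048582988049
7^23 = 7 * 7^22 = 7 * 3909821048582988049 = 27368747340080916343
7^46 = (7^23)^2 = 27368747340080916343^2 = 749048330965186233494494102694564493649
7^47 = 7 * 7^46 = 7 * 749048330965186233494494102694564493649 = 5243338316756303634461458718861951455543

Result: 5243338316756303634461458718861951455543
Multiplications needed: 9 (9 lines after 7^1)

7^47 = 5243338316756303634461458718861951455543. Using exponentiation by squaring, this requires 9 multiplications. The key idea: if the exponent is even, square the half-power; if odd, multiply by the base once.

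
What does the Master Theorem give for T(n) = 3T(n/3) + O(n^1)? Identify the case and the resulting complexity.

Master Theorem for T(n) = 3T(n/3) + O(n^1):

a = 3, b = 3, c = 1
log_b(a) = log_3(3) = 1.0000

Case 2: c = 1 = log_3(3) = 1.0000
T(n) = O(n^1 log n) = O(n log n)

For T(n) = 3T(n/3) + O(n^1): log_3(3) = 1.0000. This is Case 2 of the Master Theorem (c = log_b(a), equal work at all levels), giving O(n log n).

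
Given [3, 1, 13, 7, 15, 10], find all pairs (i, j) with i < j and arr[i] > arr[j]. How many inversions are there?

Finding inversions in [3, 1, 13, 7, 15, 10]:

(0, 1): arr[0]=3 > arr[1]=1
(2, 3): arr[2]=13 > arr[3]=7
(2, 5): arr[2]=13 > arr[5]=10
(4, 5): arr[4]=15 > arr[5]=10

Total inversions: 4

The array has 4 inversion(s): (0,1), (2,3), (2,5), (4,5). Each pair (i,j) satisfies i < j and arr[i] > arr[j].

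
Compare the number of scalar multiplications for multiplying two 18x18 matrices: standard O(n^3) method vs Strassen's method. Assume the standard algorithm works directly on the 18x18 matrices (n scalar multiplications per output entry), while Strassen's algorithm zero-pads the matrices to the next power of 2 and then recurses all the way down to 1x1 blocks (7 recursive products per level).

Matrix multiplication for 18x18 matrices:

Strassen's algorithm requires power-of-2 dimensions. Pad 18x18 to 32x32 (next power of 2).

Standard algorithm: 18^3 = 5832 multiplications
Strassen's algorithm: 7^(log2(32)) = 7^5 = 16807 multiplications
Difference: 5832 - 16807 = -10975 (Strassen uses MORE here due to padding overhead — for small or just-over-power-of-2 n, padding can outweigh the per-level savings)

Standard: 5832 multiplications (18^3). Strassen: 16807 multiplications (7^5, after padding to 32x32). Strassen reduces 8 recursive multiplications to 7 at each level.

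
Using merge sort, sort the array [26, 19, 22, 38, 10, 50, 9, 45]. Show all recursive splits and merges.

Merge sort trace:

Split: [26, 19, 22, 38, 10, 50, 9, 45] -> [26, 19, 22, 38] and [10, 50, 9, 45]
  Split: [26, 19, 22, 38] -> [26, 19] and [22, 38]
    Split: [26, 19] -> [26] and [19]
    Merge: [26] + [19] -> [19, 26]
    Split: [22, 38] -> [22] and [38]
    Merge: [22] + [38] -> [22, 38]
  Merge: [19, 26] + [22, 38] -> [19, 22, 26, 38]
  Split: [10, 50, 9, 45] -> [10, 50] and [9, 45]
    Split: [10, 50] -> [10] and [50]
    Merge: [10] + [50] -> [10, 50]
    Split: [9, 45] -> [9] and [45]
    Merge: [9] + [45] -> [9, 45]
  Merge: [10, 50] + [9, 45] -> [9, 10, 45, 50]
Merge: [19, 22, 26, 38] + [9, 10, 45, 50] -> [9, 10, 19, 22, 26, 38, 45, 50]

Final sorted array: [9, 10, 19, 22, 26, 38, 45, 50]

The merge sort proceeds by recursively splitting the array and merging sorted halves.
After all merges, the sorted array is [9, 10, 19, 22, 26, 38, 45, 50].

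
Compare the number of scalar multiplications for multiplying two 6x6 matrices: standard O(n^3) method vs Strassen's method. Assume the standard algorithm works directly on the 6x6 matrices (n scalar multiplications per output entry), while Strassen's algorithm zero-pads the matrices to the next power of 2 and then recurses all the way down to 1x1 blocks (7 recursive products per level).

Matrix multiplication for 6x6 matrices:

Strassen's algorithm requires power-of-2 dimensions. Pad 6x6 to 8x8 (next power of 2).

Standard algorithm: 6^3 = 216 multiplications
Strassen's algorithm: 7^(log2(8)) = 7^3 = 343 multiplications
Difference: 216 - 343 = -127 (Strassen uses MORE here due to padding overhead — for small or just-over-power-of-2 n, padding can outweigh the per-level savings)

Standard: 216 multiplications (6^3). Strassen: 343 multiplications (7^3, after padding to 8x8). Strassen reduces 8 recursive multiplications to 7 at each level.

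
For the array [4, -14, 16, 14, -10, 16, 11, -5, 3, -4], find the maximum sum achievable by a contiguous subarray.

Using Kadane's algorithm on [4, -14, 16, 14, -10, 16, 11, -5, 3, -4]:

Scanning through the array:
Position 1 (value -14): max_ending_here = -10, max_so_far = 4
Position 2 (value 16): max_ending_here = 16, max_so_far = 16
Position 3 (value 14): max_ending_here = 30, max_so_far = 30
Position 4 (value -10): max_ending_here = 20, max_so_far = 30
Position 5 (value 16): max_ending_here = 36, max_so_far = 36
Position 6 (value 11): max_ending_here = 47, max_so_far = 47
Position 7 (value -5): max_ending_here = 42, max_so_far = 47
Position 8 (value 3): max_ending_here = 45, max_so_far = 47
Position 9 (value -4): max_ending_here = 41, max_so_far = 47

Maximum subarray: [16, 14, -10, 16, 11]
Maximum sum: 47

The maximum subarray is [16, 14, -10, 16, 11] with sum 47. This subarray runs from index 2 to index 6.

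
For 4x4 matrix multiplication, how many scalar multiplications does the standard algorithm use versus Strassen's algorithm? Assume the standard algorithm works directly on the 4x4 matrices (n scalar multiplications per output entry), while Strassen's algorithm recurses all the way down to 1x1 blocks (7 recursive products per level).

Matrix multiplication for 4x4 matrices:

Standard algorithm: 4^3 = 64 multiplications
Strassen's algorithm: 7^(log2(4)) = 7^2 = 49 multiplications
Savings: 64 - 49 = 15 multiplications

Standard: 64 multiplications (4^3). Strassen: 49 multiplications (7^2). Strassen reduces 8 recursive multiplications to 7 at each level.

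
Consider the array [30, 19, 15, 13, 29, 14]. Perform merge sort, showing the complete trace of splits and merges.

Merge sort trace:

Split: [30, 19, 15, 13, 29, 14] -> [30, 19, 15] and [13, 29, 14]
  Split: [30, 19, 15] -> [30] and [19, 15]
    Split: [19, 15] -> [19] and [15]
    Merge: [19] + [15] -> [15, 19]
  Merge: [30] + [15, 19] -> [15, 19, 30]
  Split: [13, 29, 14] -> [13] and [29, 14]
    Split: [29, 14] -> [29] and [14]
    Merge: [29] + [14] -> [14, 29]
  Merge: [13] + [14, 29] -> [13, 14, 29]
Merge: [15, 19, 30] + [13, 14, 29] -> [13, 14, 15, 19, 29, 30]

Final sorted array: [13, 14, 15, 19, 29, 30]

The merge sort proceeds by recursively splitting the array and merging sorted halves.
After all merges, the sorted array is [13, 14, 15, 19, 29, 30].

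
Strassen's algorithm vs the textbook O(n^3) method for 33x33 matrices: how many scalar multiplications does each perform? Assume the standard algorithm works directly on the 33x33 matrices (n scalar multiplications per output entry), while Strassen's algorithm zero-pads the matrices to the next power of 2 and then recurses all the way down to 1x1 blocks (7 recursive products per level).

Matrix multiplication for 33x33 matrices:

Strassen's algorithm requires power-of-2 dimensions. Pad 33x33 to 64x64 (next power of 2).

Standard algorithm: 33^3 = 35937 multiplications
Strassen's algorithm: 7^(log2(64)) = 7^6 = 117649 multiplications
Difference: 35937 - 117649 = -81712 (Strassen uses MORE here due to padding overhead — for small or just-over-power-of-2 n, padding can outweigh the per-level savings)

Standard: 35937 multiplications (33^3). Strassen: 117649 multiplications (7^6, after padding to 64x64). Strassen reduces 8 recursive multiplications to 7 at each level.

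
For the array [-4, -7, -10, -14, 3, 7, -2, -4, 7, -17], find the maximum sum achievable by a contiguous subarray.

Using Kadane's algorithm on [-4, -7, -10, -14, 3, 7, -2, -4, 7, -17]:

Scanning through the array:
Position 1 (value -7): max_ending_here = -7, max_so_far = -4
Position 2 (value -10): max_ending_here = -10, max_so_far = -4
Position 3 (value -14): max_ending_here = -14, max_so_far = -4
Position 4 (value 3): max_ending_here = 3, max_so_far = 3
Position 5 (value 7): max_ending_here = 10, max_so_far = 10
Position 6 (value -2): max_ending_here = 8, max_so_far = 10
Position 7 (value -4): max_ending_here = 4, max_so_far = 10
Position 8 (value 7): max_ending_here = 11, max_so_far = 11
Position 9 (value -17): max_ending_here = -6, max_so_far = 11

Maximum subarray: [3, 7, -2, -4, 7]
Maximum sum: 11

The maximum subarray is [3, 7, -2, -4, 7] with sum 11. This subarray runs from index 4 to index 8.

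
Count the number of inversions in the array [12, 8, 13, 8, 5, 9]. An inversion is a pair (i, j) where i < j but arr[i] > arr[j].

Finding inversions in [12, 8, 13, 8, 5, 9]:

(0, 1): arr[0]=12 > arr[1]=8
(0, 3): arr[0]=12 > arr[3]=8
(0, 4): arr[0]=12 > arr[4]=5
(0, 5): arr[0]=12 > arr[5]=9
(1, 4): arr[1]=8 > arr[4]=5
(2, 3): arr[2]=13 > arr[3]=8
(2, 4): arr[2]=13 > arr[4]=5
(2, 5): arr[2]=13 > arr[5]=9
(3, 4): arr[3]=8 > arr[4]=5

Total inversions: 9

The array has 9 inversion(s): (0,1), (0,3), (0,4), (0,5), (1,4), (2,3), (2,4), (2,5), (3,4). Each pair (i,j) satisfies i < j and arr[i] > arr[j].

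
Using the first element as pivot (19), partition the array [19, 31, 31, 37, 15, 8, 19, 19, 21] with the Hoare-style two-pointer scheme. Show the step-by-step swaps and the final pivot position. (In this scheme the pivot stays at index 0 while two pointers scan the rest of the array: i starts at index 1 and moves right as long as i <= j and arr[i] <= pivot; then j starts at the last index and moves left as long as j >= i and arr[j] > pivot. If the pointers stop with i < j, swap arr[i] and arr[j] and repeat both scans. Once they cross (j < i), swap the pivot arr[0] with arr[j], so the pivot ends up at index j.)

Hoare-style two-pointer partition with pivot = 19:

Initial array: [19, 31, 31, 37, 15, 8, 19, 19, 21]

Pointers start at i = 1, j = 8.
i stops at index 1 (arr[1]=31 > 19), j stops at index 7 (arr[7]=19 <= 19): swap arr[1] and arr[7], array becomes [19, 19, 31, 37, 15, 8, 19, 31, 21]
i stops at index 2 (arr[2]=31 > 19), j stops at index 6 (arr[6]=19 <= 19): swap arr[2] and arr[6], array becomes [19, 19, 19, 37, 15, 8, 31, 31, 21]
i stops at index 3 (arr[3]=37 > 19), j stops at index 5 (arr[5]=8 <= 19): swap arr[3] and arr[5], array becomes [19, 19, 19, 8, 15, 37, 31, 31, 21]
i ends at 5, j ends at 4: the pointers have crossed (j < i), so scanning stops.

Swap pivot arr[0] with arr[4] to place pivot at position 4: [15, 19, 19, 8, 19, 37, 31, 31, 21]
Pivot position: 4

After partitioning with pivot 19, the array becomes [15, 19, 19, 8, 19, 37, 31, 31, 21]. The pivot is placed at index 4. All elements to the left of the pivot are <= 19, and all elements to the right are > 19.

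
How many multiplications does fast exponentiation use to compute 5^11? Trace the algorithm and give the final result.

Computing 5^11 by squaring (build up from 5^1; each line after the first costs one multiplication):

5^1 = 5
5^2 = (5^1)^2 = 5^2 = 25
5^4 = (5^2)^2 = 25^2 = 625
5^5 = 5 * 5^4 = 5 * 625 = 3125
5^10 = (5^5)^2 = 3125^2 = 9765625
5^11 = 5 * 5^10 = 5 * 9765625 = 48828125

Result: 48828125
Multiplications needed: 5 (5 lines after 5^1)

5^11 = 48828125. Using exponentiation by squaring, this requires 5 multiplications. The key idea: if the exponent is even, square the half-power; if odd, multiply by the base once.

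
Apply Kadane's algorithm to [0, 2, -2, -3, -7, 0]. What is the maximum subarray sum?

Using Kadane's algorithm on [0, 2, -2, -3, -7, 0]:

Scanning through the array:
Position 1 (value 2): max_ending_here = 2, max_so_far = 2
Position 2 (value -2): max_ending_here = 0, max_so_far = 2
Position 3 (value -3): max_ending_here = -3, max_so_far = 2
Position 4 (value -7): max_ending_here = -7, max_so_far = 2
Position 5 (value 0): max_ending_here = 0, max_so_far = 2

Maximum subarray: [0, 2]
Maximum sum: 2

The maximum subarray is [0, 2] with sum 2. This subarray runs from index 0 to index 1.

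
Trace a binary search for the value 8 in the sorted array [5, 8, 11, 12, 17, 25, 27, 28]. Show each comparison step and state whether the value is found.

Binary search for 8 in [5, 8, 11, 12, 17, 25, 27, 28]:

lo=0, hi=7, mid=3, arr[mid]=12 -> 12 > 8, search left half
lo=0, hi=2, mid=1, arr[mid]=8 -> Found target at index 1!

Binary search finds 8 at index 1 after 2 comparisons. The search repeatedly halves the search space by comparing with the middle element.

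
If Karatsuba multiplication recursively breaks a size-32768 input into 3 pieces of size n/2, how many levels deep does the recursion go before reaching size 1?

For divide and conquer with division factor 2:

Problem sizes at each level:
Level 0: 32768
Level 1: 16384
Level 2: 8192
Level 3: 4096
Level 4: 2048
Level 5: 1024
Level 6: 512
Level 7: 256
Level 8: 128
Level 9: 64
Level 10: 32
Level 11: 16
Level 12: 8
Level 13: 4
Level 14: 2
Level 15: 1

The root is level 0 and the size-1 base case is level 15 (the tree spans levels 0 through 15, i.e. 16 levels counting the root), so the depth is the number of divisions: log_2(32768) = 15

The recursion tree depth is log_2(32768) = 15. At each level, the problem size is divided by 2, so it takes 15 divisions to reduce to a base case of size 1. The algorithm makes 3 recursive calls at each level.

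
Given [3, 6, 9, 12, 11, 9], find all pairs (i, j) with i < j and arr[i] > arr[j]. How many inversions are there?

Finding inversions in [3, 6, 9, 12, 11, 9]:

(3, 4): arr[3]=12 > arr[4]=11
(3, 5): arr[3]=12 > arr[5]=9
(4, 5): arr[4]=11 > arr[5]=9

Total inversions: 3

The array has 3 inversion(s): (3,4), (3,5), (4,5). Each pair (i,j) satisfies i < j and arr[i] > arr[j].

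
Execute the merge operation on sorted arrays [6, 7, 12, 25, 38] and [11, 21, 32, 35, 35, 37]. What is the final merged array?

Merging process:

Compare 6 vs 11: take 6 from left. Merged: [6]
Compare 7 vs 11: take 7 from left. Merged: [6, 7]
Compare 12 vs 11: take 11 from right. Merged: [6, 7, 11]
Compare 12 vs 21: take 12 from left. Merged: [6, 7, 11, 12]
Compare 25 vs 21: take 21 from right. Merged: [6, 7, 11, 12, 21]
Compare 25 vs 32: take 25 from left. Merged: [6, 7, 11, 12, 21, 25]
Compare 38 vs 32: take 32 from right. Merged: [6, 7, 11, 12, 21, 25, 32]
Compare 38 vs 35: take 35 from right. Merged: [6, 7, 11, 12, 21, 25, 32, 35]
Compare 38 vs 35: take 35 from right. Merged: [6, 7, 11, 12, 21, 25, 32, 35, 35]
Compare 38 vs 37: take 37 from right. Merged: [6, 7, 11, 12, 21, 25, 32, 35, 35, 37]
Append remaining from left: [38]. Merged: [6, 7, 11, 12, 21, 25, 32, 35, 35, 37, 38]

Final merged array: [6, 7, 11, 12, 21, 25, 32, 35, 35, 37, 38]
Total comparisons: 10

The merged array is [6, 7, 11, 12, 21, 25, 32, 35, 35, 37, 38], requiring 10 comparisons. The merge step runs in O(n) time where n is the total number of elements.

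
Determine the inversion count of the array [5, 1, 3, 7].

Finding inversions in [5, 1, 3, 7]:

(0, 1): arr[0]=5 > arr[1]=1
(0, 2): arr[0]=5 > arr[2]=3

Total inversions: 2

The array has 2 inversion(s): (0,1), (0,2). Each pair (i,j) satisfies i < j and arr[i] > arr[j].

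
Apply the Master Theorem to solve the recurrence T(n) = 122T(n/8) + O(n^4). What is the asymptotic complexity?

Master Theorem for T(n) = 122T(n/8) + O(n^4):

a = 122, b = 8, c = 4
log_b(a) = log_8(122) = 2.3102

Case 3: c = 4 > log_8(122) = 2.3102
T(n) = O(n^4) = O(n^4)

For T(n) = 122T(n/8) + O(n^4): log_8(122) = 2.3102. This is Case 3 of the Master Theorem (c > log_b(a), work dominated by root), giving O(n^4).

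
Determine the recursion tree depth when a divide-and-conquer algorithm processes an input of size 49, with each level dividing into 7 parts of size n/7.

For divide and conquer with division factor 7:

Problem sizes at each level:
Level 0: 49
Level 1: 7
Level 2: 1

The root is level 0 and the size-1 base case is level 2 (the tree spans levels 0 through 2, i.e. 3 levels counting the root), so the depth is the number of divisions: log_7(49) = 2

The recursion tree depth is log_7(49) = 2. At each level, the problem size is divided by 7, so it takes 2 divisions to reduce to a base case of size 1. The algorithm makes 7 recursive calls at each level.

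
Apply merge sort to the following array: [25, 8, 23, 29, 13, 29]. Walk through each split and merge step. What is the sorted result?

Merge sort trace:

Split: [25, 8, 23, 29, 13, 29] -> [25, 8, 23] and [29, 13, 29]
  Split: [25, 8, 23] -> [25] and [8, 23]
    Split: [8, 23] -> [8] and [23]
    Merge: [8] + [23] -> [8, 23]
  Merge: [25] + [8, 23] -> [8, 23, 25]
  Split: [29, 13, 29] -> [29] and [13, 29]
    Split: [13, 29] -> [13] and [29]
    Merge: [13] + [29] -> [13, 29]
  Merge: [29] + [13, 29] -> [13, 29, 29]
Merge: [8, 23, 25] + [13, 29, 29] -> [8, 13, 23, 25, 29, 29]

Final sorted array: [8, 13, 23, 25, 29, 29]

The merge sort proceeds by recursively splitting the array and merging sorted halves.
After all merges, the sorted array is [8, 13, 23, 25, 29, 29].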